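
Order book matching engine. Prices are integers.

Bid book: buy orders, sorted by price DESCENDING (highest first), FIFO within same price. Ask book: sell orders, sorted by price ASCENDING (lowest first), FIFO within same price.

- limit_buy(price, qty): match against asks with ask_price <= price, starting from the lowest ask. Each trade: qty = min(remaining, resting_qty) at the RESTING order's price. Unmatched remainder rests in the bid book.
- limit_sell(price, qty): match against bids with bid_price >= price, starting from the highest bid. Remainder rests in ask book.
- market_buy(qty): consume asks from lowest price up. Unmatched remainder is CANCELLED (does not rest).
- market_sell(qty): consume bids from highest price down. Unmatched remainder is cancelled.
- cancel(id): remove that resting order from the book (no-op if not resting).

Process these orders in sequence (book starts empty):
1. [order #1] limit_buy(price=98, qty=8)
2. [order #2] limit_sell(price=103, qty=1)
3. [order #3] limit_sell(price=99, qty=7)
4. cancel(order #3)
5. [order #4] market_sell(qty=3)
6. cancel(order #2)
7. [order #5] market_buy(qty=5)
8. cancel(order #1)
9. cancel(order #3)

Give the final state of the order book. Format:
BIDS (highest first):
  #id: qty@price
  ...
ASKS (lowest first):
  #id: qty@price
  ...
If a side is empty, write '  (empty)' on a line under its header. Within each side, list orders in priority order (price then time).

Answer: BIDS (highest first):
  (empty)
ASKS (lowest first):
  (empty)

Derivation:
After op 1 [order #1] limit_buy(price=98, qty=8): fills=none; bids=[#1:8@98] asks=[-]
After op 2 [order #2] limit_sell(price=103, qty=1): fills=none; bids=[#1:8@98] asks=[#2:1@103]
After op 3 [order #3] limit_sell(price=99, qty=7): fills=none; bids=[#1:8@98] asks=[#3:7@99 #2:1@103]
After op 4 cancel(order #3): fills=none; bids=[#1:8@98] asks=[#2:1@103]
After op 5 [order #4] market_sell(qty=3): fills=#1x#4:3@98; bids=[#1:5@98] asks=[#2:1@103]
After op 6 cancel(order #2): fills=none; bids=[#1:5@98] asks=[-]
After op 7 [order #5] market_buy(qty=5): fills=none; bids=[#1:5@98] asks=[-]
After op 8 cancel(order #1): fills=none; bids=[-] asks=[-]
After op 9 cancel(order #3): fills=none; bids=[-] asks=[-]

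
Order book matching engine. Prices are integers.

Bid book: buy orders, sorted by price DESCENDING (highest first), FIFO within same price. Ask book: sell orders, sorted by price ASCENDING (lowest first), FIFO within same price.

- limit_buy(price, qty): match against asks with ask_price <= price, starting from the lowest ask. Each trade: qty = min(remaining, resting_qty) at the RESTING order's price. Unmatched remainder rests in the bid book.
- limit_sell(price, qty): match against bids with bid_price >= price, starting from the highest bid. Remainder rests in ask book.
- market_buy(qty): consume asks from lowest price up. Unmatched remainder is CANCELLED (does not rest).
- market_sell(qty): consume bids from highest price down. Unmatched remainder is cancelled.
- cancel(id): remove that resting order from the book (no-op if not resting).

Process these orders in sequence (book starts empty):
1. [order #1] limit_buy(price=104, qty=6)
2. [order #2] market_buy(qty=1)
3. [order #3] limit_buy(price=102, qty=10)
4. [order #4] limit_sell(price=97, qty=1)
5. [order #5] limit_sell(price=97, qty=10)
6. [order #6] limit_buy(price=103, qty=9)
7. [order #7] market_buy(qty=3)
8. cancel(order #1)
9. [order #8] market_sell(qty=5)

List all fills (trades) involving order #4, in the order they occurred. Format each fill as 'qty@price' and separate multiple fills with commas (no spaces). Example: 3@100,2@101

After op 1 [order #1] limit_buy(price=104, qty=6): fills=none; bids=[#1:6@104] asks=[-]
After op 2 [order #2] market_buy(qty=1): fills=none; bids=[#1:6@104] asks=[-]
After op 3 [order #3] limit_buy(price=102, qty=10): fills=none; bids=[#1:6@104 #3:10@102] asks=[-]
After op 4 [order #4] limit_sell(price=97, qty=1): fills=#1x#4:1@104; bids=[#1:5@104 #3:10@102] asks=[-]
After op 5 [order #5] limit_sell(price=97, qty=10): fills=#1x#5:5@104 #3x#5:5@102; bids=[#3:5@102] asks=[-]
After op 6 [order #6] limit_buy(price=103, qty=9): fills=none; bids=[#6:9@103 #3:5@102] asks=[-]
After op 7 [order #7] market_buy(qty=3): fills=none; bids=[#6:9@103 #3:5@102] asks=[-]
After op 8 cancel(order #1): fills=none; bids=[#6:9@103 #3:5@102] asks=[-]
After op 9 [order #8] market_sell(qty=5): fills=#6x#8:5@103; bids=[#6:4@103 #3:5@102] asks=[-]

Answer: 1@104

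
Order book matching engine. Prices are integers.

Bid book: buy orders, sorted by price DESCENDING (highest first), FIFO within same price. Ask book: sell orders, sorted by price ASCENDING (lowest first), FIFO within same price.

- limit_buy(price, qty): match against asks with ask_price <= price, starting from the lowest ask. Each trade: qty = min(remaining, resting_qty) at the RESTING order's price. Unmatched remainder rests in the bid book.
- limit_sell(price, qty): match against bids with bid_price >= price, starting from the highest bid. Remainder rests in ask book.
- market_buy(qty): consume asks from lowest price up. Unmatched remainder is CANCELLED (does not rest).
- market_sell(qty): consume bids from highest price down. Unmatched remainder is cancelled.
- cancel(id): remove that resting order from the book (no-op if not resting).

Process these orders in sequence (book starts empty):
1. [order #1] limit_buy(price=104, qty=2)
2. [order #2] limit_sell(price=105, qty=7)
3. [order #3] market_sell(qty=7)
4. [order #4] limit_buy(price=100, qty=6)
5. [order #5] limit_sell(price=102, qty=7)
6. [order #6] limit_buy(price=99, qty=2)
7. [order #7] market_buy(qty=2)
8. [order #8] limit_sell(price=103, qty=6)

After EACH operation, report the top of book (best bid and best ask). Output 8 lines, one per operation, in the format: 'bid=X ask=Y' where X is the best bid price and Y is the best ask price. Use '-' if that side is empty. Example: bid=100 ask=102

Answer: bid=104 ask=-
bid=104 ask=105
bid=- ask=105
bid=100 ask=105
bid=100 ask=102
bid=100 ask=102
bid=100 ask=102
bid=100 ask=102

Derivation:
After op 1 [order #1] limit_buy(price=104, qty=2): fills=none; bids=[#1:2@104] asks=[-]
After op 2 [order #2] limit_sell(price=105, qty=7): fills=none; bids=[#1:2@104] asks=[#2:7@105]
After op 3 [order #3] market_sell(qty=7): fills=#1x#3:2@104; bids=[-] asks=[#2:7@105]
After op 4 [order #4] limit_buy(price=100, qty=6): fills=none; bids=[#4:6@100] asks=[#2:7@105]
After op 5 [order #5] limit_sell(price=102, qty=7): fills=none; bids=[#4:6@100] asks=[#5:7@102 #2:7@105]
After op 6 [order #6] limit_buy(price=99, qty=2): fills=none; bids=[#4:6@100 #6:2@99] asks=[#5:7@102 #2:7@105]
After op 7 [order #7] market_buy(qty=2): fills=#7x#5:2@102; bids=[#4:6@100 #6:2@99] asks=[#5:5@102 #2:7@105]
After op 8 [order #8] limit_sell(price=103, qty=6): fills=none; bids=[#4:6@100 #6:2@99] asks=[#5:5@102 #8:6@103 #2:7@105]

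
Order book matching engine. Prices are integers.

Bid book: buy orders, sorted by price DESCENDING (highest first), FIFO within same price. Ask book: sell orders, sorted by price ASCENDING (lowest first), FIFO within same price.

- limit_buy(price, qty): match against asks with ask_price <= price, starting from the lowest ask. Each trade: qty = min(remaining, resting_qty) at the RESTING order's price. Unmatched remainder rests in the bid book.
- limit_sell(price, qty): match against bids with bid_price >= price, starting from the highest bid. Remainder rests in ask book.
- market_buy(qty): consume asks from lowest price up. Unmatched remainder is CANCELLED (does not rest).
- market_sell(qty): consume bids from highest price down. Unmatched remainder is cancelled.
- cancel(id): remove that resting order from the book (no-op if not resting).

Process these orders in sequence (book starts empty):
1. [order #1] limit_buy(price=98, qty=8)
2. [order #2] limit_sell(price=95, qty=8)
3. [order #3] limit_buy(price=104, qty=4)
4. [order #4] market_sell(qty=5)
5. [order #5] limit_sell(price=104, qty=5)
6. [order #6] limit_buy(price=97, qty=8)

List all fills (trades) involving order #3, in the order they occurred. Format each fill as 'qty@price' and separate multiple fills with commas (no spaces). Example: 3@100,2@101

Answer: 4@104

Derivation:
After op 1 [order #1] limit_buy(price=98, qty=8): fills=none; bids=[#1:8@98] asks=[-]
After op 2 [order #2] limit_sell(price=95, qty=8): fills=#1x#2:8@98; bids=[-] asks=[-]
After op 3 [order #3] limit_buy(price=104, qty=4): fills=none; bids=[#3:4@104] asks=[-]
After op 4 [order #4] market_sell(qty=5): fills=#3x#4:4@104; bids=[-] asks=[-]
After op 5 [order #5] limit_sell(price=104, qty=5): fills=none; bids=[-] asks=[#5:5@104]
After op 6 [order #6] limit_buy(price=97, qty=8): fills=none; bids=[#6:8@97] asks=[#5:5@104]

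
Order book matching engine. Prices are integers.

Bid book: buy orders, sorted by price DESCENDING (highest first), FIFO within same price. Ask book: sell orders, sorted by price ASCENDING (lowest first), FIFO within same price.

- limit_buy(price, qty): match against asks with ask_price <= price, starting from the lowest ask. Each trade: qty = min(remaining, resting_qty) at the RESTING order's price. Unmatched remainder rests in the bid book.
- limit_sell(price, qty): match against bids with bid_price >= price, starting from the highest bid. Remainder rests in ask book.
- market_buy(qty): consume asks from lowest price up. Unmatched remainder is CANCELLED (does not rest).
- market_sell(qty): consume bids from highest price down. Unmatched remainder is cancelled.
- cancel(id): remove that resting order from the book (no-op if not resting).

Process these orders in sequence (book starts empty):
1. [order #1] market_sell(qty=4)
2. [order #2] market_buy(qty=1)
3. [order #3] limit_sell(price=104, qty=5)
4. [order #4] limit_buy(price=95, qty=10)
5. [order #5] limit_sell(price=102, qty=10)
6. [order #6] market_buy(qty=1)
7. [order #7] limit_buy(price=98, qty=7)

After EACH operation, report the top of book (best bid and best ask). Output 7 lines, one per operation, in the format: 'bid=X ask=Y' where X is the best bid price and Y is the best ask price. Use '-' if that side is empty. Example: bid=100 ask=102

Answer: bid=- ask=-
bid=- ask=-
bid=- ask=104
bid=95 ask=104
bid=95 ask=102
bid=95 ask=102
bid=98 ask=102

Derivation:
After op 1 [order #1] market_sell(qty=4): fills=none; bids=[-] asks=[-]
After op 2 [order #2] market_buy(qty=1): fills=none; bids=[-] asks=[-]
After op 3 [order #3] limit_sell(price=104, qty=5): fills=none; bids=[-] asks=[#3:5@104]
After op 4 [order #4] limit_buy(price=95, qty=10): fills=none; bids=[#4:10@95] asks=[#3:5@104]
After op 5 [order #5] limit_sell(price=102, qty=10): fills=none; bids=[#4:10@95] asks=[#5:10@102 #3:5@104]
After op 6 [order #6] market_buy(qty=1): fills=#6x#5:1@102; bids=[#4:10@95] asks=[#5:9@102 #3:5@104]
After op 7 [order #7] limit_buy(price=98, qty=7): fills=none; bids=[#7:7@98 #4:10@95] asks=[#5:9@102 #3:5@104]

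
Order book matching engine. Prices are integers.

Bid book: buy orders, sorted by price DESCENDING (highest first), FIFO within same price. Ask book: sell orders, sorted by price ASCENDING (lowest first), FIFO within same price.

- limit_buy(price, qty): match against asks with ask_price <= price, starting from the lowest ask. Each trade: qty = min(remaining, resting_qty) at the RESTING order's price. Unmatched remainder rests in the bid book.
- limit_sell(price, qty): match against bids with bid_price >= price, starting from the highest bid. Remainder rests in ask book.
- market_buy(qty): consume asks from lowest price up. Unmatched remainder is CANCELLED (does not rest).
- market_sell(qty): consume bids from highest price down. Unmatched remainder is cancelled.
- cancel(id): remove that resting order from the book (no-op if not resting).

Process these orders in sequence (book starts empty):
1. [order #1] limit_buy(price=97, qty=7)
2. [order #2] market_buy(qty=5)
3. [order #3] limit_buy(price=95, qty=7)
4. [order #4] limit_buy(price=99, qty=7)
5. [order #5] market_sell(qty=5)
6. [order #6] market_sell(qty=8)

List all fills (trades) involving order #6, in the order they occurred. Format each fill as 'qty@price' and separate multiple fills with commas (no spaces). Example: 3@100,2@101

After op 1 [order #1] limit_buy(price=97, qty=7): fills=none; bids=[#1:7@97] asks=[-]
After op 2 [order #2] market_buy(qty=5): fills=none; bids=[#1:7@97] asks=[-]
After op 3 [order #3] limit_buy(price=95, qty=7): fills=none; bids=[#1:7@97 #3:7@95] asks=[-]
After op 4 [order #4] limit_buy(price=99, qty=7): fills=none; bids=[#4:7@99 #1:7@97 #3:7@95] asks=[-]
After op 5 [order #5] market_sell(qty=5): fills=#4x#5:5@99; bids=[#4:2@99 #1:7@97 #3:7@95] asks=[-]
After op 6 [order #6] market_sell(qty=8): fills=#4x#6:2@99 #1x#6:6@97; bids=[#1:1@97 #3:7@95] asks=[-]

Answer: 2@99,6@97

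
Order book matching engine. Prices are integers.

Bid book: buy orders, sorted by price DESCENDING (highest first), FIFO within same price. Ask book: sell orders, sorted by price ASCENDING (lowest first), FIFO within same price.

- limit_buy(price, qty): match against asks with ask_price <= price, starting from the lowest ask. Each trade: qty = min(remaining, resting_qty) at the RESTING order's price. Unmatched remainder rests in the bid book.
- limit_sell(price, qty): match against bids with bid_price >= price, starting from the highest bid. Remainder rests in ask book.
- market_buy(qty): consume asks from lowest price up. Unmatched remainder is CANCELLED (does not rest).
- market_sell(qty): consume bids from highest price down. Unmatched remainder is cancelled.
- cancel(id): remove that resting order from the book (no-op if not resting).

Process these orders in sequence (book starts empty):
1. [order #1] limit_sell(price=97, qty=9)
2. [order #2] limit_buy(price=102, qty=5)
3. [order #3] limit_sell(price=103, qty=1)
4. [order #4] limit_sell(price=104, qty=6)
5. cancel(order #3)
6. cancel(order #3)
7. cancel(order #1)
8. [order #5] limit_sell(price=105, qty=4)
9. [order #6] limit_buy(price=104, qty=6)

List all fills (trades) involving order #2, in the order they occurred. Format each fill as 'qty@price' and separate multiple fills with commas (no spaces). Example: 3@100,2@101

Answer: 5@97

Derivation:
After op 1 [order #1] limit_sell(price=97, qty=9): fills=none; bids=[-] asks=[#1:9@97]
After op 2 [order #2] limit_buy(price=102, qty=5): fills=#2x#1:5@97; bids=[-] asks=[#1:4@97]
After op 3 [order #3] limit_sell(price=103, qty=1): fills=none; bids=[-] asks=[#1:4@97 #3:1@103]
After op 4 [order #4] limit_sell(price=104, qty=6): fills=none; bids=[-] asks=[#1:4@97 #3:1@103 #4:6@104]
After op 5 cancel(order #3): fills=none; bids=[-] asks=[#1:4@97 #4:6@104]
After op 6 cancel(order #3): fills=none; bids=[-] asks=[#1:4@97 #4:6@104]
After op 7 cancel(order #1): fills=none; bids=[-] asks=[#4:6@104]
After op 8 [order #5] limit_sell(price=105, qty=4): fills=none; bids=[-] asks=[#4:6@104 #5:4@105]
After op 9 [order #6] limit_buy(price=104, qty=6): fills=#6x#4:6@104; bids=[-] asks=[#5:4@105]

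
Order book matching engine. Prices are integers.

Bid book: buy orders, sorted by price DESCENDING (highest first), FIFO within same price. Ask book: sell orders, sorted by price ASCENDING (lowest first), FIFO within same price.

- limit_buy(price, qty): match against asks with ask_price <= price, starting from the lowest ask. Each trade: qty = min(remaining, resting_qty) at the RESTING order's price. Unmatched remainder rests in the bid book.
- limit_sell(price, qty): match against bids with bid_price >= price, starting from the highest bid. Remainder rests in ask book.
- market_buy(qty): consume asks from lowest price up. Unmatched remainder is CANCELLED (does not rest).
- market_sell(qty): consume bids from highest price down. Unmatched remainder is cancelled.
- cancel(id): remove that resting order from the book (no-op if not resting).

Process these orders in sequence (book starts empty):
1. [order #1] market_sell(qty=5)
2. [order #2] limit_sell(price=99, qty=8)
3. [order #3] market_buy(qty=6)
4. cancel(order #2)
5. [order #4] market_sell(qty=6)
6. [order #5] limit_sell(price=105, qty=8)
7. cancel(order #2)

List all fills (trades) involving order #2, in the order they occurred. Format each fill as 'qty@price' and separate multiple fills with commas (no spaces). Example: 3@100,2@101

Answer: 6@99

Derivation:
After op 1 [order #1] market_sell(qty=5): fills=none; bids=[-] asks=[-]
After op 2 [order #2] limit_sell(price=99, qty=8): fills=none; bids=[-] asks=[#2:8@99]
After op 3 [order #3] market_buy(qty=6): fills=#3x#2:6@99; bids=[-] asks=[#2:2@99]
After op 4 cancel(order #2): fills=none; bids=[-] asks=[-]
After op 5 [order #4] market_sell(qty=6): fills=none; bids=[-] asks=[-]
After op 6 [order #5] limit_sell(price=105, qty=8): fills=none; bids=[-] asks=[#5:8@105]
After op 7 cancel(order #2): fills=none; bids=[-] asks=[#5:8@105]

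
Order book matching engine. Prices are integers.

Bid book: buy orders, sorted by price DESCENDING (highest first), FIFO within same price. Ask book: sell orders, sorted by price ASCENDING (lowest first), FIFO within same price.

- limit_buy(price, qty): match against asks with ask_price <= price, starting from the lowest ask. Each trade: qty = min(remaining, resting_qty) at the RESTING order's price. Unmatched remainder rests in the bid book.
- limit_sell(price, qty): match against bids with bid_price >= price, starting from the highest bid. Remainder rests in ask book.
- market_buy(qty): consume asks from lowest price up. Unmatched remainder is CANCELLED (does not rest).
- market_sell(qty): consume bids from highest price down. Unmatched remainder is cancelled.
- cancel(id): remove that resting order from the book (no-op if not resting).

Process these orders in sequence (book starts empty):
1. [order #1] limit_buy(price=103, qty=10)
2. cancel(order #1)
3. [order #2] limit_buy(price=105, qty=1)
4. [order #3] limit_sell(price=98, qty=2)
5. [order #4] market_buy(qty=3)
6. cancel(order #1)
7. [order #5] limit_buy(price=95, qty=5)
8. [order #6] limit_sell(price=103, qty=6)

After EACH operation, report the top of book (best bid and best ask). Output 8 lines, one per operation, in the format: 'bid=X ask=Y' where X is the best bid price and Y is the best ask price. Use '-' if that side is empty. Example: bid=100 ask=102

Answer: bid=103 ask=-
bid=- ask=-
bid=105 ask=-
bid=- ask=98
bid=- ask=-
bid=- ask=-
bid=95 ask=-
bid=95 ask=103

Derivation:
After op 1 [order #1] limit_buy(price=103, qty=10): fills=none; bids=[#1:10@103] asks=[-]
After op 2 cancel(order #1): fills=none; bids=[-] asks=[-]
After op 3 [order #2] limit_buy(price=105, qty=1): fills=none; bids=[#2:1@105] asks=[-]
After op 4 [order #3] limit_sell(price=98, qty=2): fills=#2x#3:1@105; bids=[-] asks=[#3:1@98]
After op 5 [order #4] market_buy(qty=3): fills=#4x#3:1@98; bids=[-] asks=[-]
After op 6 cancel(order #1): fills=none; bids=[-] asks=[-]
After op 7 [order #5] limit_buy(price=95, qty=5): fills=none; bids=[#5:5@95] asks=[-]
After op 8 [order #6] limit_sell(price=103, qty=6): fills=none; bids=[#5:5@95] asks=[#6:6@103]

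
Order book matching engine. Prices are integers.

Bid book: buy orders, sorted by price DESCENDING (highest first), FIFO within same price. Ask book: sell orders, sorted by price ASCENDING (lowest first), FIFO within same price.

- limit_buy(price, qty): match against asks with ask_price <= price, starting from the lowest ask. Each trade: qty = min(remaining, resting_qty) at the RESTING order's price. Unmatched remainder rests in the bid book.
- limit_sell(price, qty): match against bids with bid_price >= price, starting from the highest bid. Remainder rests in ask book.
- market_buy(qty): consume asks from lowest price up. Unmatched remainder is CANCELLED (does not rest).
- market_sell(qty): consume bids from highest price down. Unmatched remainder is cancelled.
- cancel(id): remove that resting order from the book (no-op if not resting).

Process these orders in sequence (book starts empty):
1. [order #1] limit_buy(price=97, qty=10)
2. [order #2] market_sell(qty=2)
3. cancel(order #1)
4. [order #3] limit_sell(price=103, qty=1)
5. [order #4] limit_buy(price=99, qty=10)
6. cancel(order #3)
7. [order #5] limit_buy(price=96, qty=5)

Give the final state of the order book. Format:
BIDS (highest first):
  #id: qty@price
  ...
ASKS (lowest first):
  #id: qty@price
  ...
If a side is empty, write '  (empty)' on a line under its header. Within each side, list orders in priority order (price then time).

Answer: BIDS (highest first):
  #4: 10@99
  #5: 5@96
ASKS (lowest first):
  (empty)

Derivation:
After op 1 [order #1] limit_buy(price=97, qty=10): fills=none; bids=[#1:10@97] asks=[-]
After op 2 [order #2] market_sell(qty=2): fills=#1x#2:2@97; bids=[#1:8@97] asks=[-]
After op 3 cancel(order #1): fills=none; bids=[-] asks=[-]
After op 4 [order #3] limit_sell(price=103, qty=1): fills=none; bids=[-] asks=[#3:1@103]
After op 5 [order #4] limit_buy(price=99, qty=10): fills=none; bids=[#4:10@99] asks=[#3:1@103]
After op 6 cancel(order #3): fills=none; bids=[#4:10@99] asks=[-]
After op 7 [order #5] limit_buy(price=96, qty=5): fills=none; bids=[#4:10@99 #5:5@96] asks=[-]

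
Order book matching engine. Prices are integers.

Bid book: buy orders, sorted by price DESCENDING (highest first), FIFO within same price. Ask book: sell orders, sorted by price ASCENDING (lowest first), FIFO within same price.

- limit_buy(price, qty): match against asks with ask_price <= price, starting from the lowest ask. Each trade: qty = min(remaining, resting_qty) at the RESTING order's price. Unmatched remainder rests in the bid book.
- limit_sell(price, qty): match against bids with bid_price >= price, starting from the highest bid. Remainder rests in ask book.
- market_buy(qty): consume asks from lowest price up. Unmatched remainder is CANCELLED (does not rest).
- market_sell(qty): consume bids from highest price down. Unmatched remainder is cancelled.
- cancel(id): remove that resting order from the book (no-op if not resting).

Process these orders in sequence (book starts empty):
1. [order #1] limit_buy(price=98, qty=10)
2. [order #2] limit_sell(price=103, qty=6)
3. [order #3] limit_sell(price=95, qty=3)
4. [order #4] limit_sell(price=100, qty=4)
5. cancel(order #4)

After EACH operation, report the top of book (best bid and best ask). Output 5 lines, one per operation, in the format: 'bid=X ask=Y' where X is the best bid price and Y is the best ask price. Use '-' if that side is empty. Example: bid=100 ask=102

Answer: bid=98 ask=-
bid=98 ask=103
bid=98 ask=103
bid=98 ask=100
bid=98 ask=103

Derivation:
After op 1 [order #1] limit_buy(price=98, qty=10): fills=none; bids=[#1:10@98] asks=[-]
After op 2 [order #2] limit_sell(price=103, qty=6): fills=none; bids=[#1:10@98] asks=[#2:6@103]
After op 3 [order #3] limit_sell(price=95, qty=3): fills=#1x#3:3@98; bids=[#1:7@98] asks=[#2:6@103]
After op 4 [order #4] limit_sell(price=100, qty=4): fills=none; bids=[#1:7@98] asks=[#4:4@100 #2:6@103]
After op 5 cancel(order #4): fills=none; bids=[#1:7@98] asks=[#2:6@103]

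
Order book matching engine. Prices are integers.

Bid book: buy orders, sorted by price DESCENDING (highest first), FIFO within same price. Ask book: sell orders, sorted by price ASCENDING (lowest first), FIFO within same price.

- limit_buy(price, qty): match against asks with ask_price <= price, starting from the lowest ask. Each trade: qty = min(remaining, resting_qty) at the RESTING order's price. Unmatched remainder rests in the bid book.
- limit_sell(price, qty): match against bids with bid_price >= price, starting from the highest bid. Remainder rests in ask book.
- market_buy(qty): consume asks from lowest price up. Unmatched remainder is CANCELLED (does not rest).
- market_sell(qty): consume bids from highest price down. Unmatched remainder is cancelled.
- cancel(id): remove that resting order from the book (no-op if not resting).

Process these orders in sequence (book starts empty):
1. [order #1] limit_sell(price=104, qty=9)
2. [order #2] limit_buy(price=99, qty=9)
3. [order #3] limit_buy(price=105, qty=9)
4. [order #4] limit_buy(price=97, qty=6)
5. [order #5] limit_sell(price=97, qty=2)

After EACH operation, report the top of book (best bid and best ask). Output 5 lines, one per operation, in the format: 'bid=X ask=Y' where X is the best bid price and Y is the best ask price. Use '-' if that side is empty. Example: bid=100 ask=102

After op 1 [order #1] limit_sell(price=104, qty=9): fills=none; bids=[-] asks=[#1:9@104]
After op 2 [order #2] limit_buy(price=99, qty=9): fills=none; bids=[#2:9@99] asks=[#1:9@104]
After op 3 [order #3] limit_buy(price=105, qty=9): fills=#3x#1:9@104; bids=[#2:9@99] asks=[-]
After op 4 [order #4] limit_buy(price=97, qty=6): fills=none; bids=[#2:9@99 #4:6@97] asks=[-]
After op 5 [order #5] limit_sell(price=97, qty=2): fills=#2x#5:2@99; bids=[#2:7@99 #4:6@97] asks=[-]

Answer: bid=- ask=104
bid=99 ask=104
bid=99 ask=-
bid=99 ask=-
bid=99 ask=-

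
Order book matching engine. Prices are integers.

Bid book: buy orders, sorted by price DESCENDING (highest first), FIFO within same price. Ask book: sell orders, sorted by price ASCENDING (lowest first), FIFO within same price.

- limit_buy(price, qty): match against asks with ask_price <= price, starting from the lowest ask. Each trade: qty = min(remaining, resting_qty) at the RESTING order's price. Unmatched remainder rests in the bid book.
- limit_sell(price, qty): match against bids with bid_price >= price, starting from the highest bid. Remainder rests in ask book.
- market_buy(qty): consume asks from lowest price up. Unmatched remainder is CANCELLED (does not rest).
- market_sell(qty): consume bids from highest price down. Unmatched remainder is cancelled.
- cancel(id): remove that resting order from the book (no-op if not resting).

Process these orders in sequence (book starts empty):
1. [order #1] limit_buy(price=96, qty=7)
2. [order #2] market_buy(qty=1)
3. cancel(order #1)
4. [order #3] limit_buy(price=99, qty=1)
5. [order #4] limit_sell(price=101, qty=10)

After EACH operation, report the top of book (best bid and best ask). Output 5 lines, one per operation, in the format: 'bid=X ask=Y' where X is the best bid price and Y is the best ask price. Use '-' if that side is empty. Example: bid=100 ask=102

After op 1 [order #1] limit_buy(price=96, qty=7): fills=none; bids=[#1:7@96] asks=[-]
After op 2 [order #2] market_buy(qty=1): fills=none; bids=[#1:7@96] asks=[-]
After op 3 cancel(order #1): fills=none; bids=[-] asks=[-]
After op 4 [order #3] limit_buy(price=99, qty=1): fills=none; bids=[#3:1@99] asks=[-]
After op 5 [order #4] limit_sell(price=101, qty=10): fills=none; bids=[#3:1@99] asks=[#4:10@101]

Answer: bid=96 ask=-
bid=96 ask=-
bid=- ask=-
bid=99 ask=-
bid=99 ask=101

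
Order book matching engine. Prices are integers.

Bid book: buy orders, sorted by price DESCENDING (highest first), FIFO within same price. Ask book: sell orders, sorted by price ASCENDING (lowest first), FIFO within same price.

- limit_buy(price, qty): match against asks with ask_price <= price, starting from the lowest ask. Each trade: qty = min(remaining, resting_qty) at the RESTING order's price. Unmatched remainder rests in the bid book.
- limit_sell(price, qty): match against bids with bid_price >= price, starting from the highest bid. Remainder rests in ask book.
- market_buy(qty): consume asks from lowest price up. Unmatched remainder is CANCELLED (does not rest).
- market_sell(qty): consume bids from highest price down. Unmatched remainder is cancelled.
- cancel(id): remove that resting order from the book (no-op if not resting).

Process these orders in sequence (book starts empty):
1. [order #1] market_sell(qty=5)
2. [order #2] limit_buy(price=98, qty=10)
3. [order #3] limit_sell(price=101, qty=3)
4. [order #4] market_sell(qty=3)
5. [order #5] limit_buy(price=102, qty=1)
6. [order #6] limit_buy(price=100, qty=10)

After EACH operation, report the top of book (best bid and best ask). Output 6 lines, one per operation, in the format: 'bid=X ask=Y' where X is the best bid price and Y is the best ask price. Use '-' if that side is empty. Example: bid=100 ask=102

After op 1 [order #1] market_sell(qty=5): fills=none; bids=[-] asks=[-]
After op 2 [order #2] limit_buy(price=98, qty=10): fills=none; bids=[#2:10@98] asks=[-]
After op 3 [order #3] limit_sell(price=101, qty=3): fills=none; bids=[#2:10@98] asks=[#3:3@101]
After op 4 [order #4] market_sell(qty=3): fills=#2x#4:3@98; bids=[#2:7@98] asks=[#3:3@101]
After op 5 [order #5] limit_buy(price=102, qty=1): fills=#5x#3:1@101; bids=[#2:7@98] asks=[#3:2@101]
After op 6 [order #6] limit_buy(price=100, qty=10): fills=none; bids=[#6:10@100 #2:7@98] asks=[#3:2@101]

Answer: bid=- ask=-
bid=98 ask=-
bid=98 ask=101
bid=98 ask=101
bid=98 ask=101
bid=100 ask=101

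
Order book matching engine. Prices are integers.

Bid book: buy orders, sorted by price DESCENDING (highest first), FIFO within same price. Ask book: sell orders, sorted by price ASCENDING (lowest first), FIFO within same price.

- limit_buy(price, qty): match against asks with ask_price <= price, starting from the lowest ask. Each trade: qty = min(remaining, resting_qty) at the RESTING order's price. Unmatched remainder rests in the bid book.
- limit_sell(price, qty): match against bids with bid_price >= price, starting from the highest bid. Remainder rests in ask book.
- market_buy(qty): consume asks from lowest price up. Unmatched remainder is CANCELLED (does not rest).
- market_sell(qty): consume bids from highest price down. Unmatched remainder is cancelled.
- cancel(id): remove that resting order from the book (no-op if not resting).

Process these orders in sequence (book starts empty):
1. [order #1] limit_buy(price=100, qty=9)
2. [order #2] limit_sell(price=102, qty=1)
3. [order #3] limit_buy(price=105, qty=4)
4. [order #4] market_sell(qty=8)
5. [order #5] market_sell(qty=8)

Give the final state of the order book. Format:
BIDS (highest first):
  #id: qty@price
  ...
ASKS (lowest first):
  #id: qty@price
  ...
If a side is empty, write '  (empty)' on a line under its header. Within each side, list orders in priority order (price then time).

After op 1 [order #1] limit_buy(price=100, qty=9): fills=none; bids=[#1:9@100] asks=[-]
After op 2 [order #2] limit_sell(price=102, qty=1): fills=none; bids=[#1:9@100] asks=[#2:1@102]
After op 3 [order #3] limit_buy(price=105, qty=4): fills=#3x#2:1@102; bids=[#3:3@105 #1:9@100] asks=[-]
After op 4 [order #4] market_sell(qty=8): fills=#3x#4:3@105 #1x#4:5@100; bids=[#1:4@100] asks=[-]
After op 5 [order #5] market_sell(qty=8): fills=#1x#5:4@100; bids=[-] asks=[-]

Answer: BIDS (highest first):
  (empty)
ASKS (lowest first):
  (empty)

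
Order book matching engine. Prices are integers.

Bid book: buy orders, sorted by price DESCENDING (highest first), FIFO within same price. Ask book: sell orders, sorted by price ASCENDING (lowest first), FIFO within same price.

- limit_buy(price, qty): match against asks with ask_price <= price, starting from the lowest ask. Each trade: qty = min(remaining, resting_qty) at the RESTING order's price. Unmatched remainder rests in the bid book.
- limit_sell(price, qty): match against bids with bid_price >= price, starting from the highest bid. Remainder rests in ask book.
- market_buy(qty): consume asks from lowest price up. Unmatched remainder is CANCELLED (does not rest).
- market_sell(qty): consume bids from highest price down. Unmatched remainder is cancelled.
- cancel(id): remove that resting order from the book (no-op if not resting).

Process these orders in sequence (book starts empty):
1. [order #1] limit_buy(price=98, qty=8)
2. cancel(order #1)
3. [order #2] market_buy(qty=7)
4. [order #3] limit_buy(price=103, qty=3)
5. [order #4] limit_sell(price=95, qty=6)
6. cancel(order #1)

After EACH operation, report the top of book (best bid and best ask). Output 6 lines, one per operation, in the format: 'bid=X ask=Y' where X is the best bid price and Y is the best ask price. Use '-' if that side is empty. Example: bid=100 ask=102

After op 1 [order #1] limit_buy(price=98, qty=8): fills=none; bids=[#1:8@98] asks=[-]
After op 2 cancel(order #1): fills=none; bids=[-] asks=[-]
After op 3 [order #2] market_buy(qty=7): fills=none; bids=[-] asks=[-]
After op 4 [order #3] limit_buy(price=103, qty=3): fills=none; bids=[#3:3@103] asks=[-]
After op 5 [order #4] limit_sell(price=95, qty=6): fills=#3x#4:3@103; bids=[-] asks=[#4:3@95]
After op 6 cancel(order #1): fills=none; bids=[-] asks=[#4:3@95]

Answer: bid=98 ask=-
bid=- ask=-
bid=- ask=-
bid=103 ask=-
bid=- ask=95
bid=- ask=95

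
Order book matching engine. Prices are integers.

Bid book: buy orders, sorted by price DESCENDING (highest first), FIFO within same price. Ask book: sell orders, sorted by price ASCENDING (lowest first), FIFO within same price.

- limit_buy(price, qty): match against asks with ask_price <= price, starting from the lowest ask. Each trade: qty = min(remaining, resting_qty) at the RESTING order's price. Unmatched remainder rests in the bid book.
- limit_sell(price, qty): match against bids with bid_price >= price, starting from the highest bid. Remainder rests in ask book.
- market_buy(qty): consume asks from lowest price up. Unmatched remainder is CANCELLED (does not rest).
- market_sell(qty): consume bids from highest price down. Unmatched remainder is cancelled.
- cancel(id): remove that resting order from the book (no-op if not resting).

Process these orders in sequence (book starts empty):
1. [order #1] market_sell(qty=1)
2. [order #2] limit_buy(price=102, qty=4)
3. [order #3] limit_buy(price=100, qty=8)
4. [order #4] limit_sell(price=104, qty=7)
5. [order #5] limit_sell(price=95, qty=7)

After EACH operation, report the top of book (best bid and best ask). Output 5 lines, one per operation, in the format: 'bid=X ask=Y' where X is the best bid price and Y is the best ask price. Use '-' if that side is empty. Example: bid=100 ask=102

After op 1 [order #1] market_sell(qty=1): fills=none; bids=[-] asks=[-]
After op 2 [order #2] limit_buy(price=102, qty=4): fills=none; bids=[#2:4@102] asks=[-]
After op 3 [order #3] limit_buy(price=100, qty=8): fills=none; bids=[#2:4@102 #3:8@100] asks=[-]
After op 4 [order #4] limit_sell(price=104, qty=7): fills=none; bids=[#2:4@102 #3:8@100] asks=[#4:7@104]
After op 5 [order #5] limit_sell(price=95, qty=7): fills=#2x#5:4@102 #3x#5:3@100; bids=[#3:5@100] asks=[#4:7@104]

Answer: bid=- ask=-
bid=102 ask=-
bid=102 ask=-
bid=102 ask=104
bid=100 ask=104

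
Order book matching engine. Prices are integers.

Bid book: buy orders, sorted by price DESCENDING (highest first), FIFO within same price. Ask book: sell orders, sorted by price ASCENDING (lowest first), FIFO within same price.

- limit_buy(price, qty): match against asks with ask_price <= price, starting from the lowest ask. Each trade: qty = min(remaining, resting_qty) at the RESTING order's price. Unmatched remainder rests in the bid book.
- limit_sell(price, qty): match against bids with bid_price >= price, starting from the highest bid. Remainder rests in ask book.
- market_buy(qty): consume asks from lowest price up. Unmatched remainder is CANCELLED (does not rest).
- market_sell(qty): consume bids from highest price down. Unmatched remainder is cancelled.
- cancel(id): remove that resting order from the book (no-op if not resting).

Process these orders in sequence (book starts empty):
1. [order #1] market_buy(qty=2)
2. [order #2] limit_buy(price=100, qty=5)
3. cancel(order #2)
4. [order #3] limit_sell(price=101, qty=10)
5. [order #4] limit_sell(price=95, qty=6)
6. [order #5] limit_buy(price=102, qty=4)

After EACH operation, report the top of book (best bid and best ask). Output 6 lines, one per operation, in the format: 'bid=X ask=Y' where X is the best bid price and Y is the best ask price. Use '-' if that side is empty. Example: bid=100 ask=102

After op 1 [order #1] market_buy(qty=2): fills=none; bids=[-] asks=[-]
After op 2 [order #2] limit_buy(price=100, qty=5): fills=none; bids=[#2:5@100] asks=[-]
After op 3 cancel(order #2): fills=none; bids=[-] asks=[-]
After op 4 [order #3] limit_sell(price=101, qty=10): fills=none; bids=[-] asks=[#3:10@101]
After op 5 [order #4] limit_sell(price=95, qty=6): fills=none; bids=[-] asks=[#4:6@95 #3:10@101]
After op 6 [order #5] limit_buy(price=102, qty=4): fills=#5x#4:4@95; bids=[-] asks=[#4:2@95 #3:10@101]

Answer: bid=- ask=-
bid=100 ask=-
bid=- ask=-
bid=- ask=101
bid=- ask=95
bid=- ask=95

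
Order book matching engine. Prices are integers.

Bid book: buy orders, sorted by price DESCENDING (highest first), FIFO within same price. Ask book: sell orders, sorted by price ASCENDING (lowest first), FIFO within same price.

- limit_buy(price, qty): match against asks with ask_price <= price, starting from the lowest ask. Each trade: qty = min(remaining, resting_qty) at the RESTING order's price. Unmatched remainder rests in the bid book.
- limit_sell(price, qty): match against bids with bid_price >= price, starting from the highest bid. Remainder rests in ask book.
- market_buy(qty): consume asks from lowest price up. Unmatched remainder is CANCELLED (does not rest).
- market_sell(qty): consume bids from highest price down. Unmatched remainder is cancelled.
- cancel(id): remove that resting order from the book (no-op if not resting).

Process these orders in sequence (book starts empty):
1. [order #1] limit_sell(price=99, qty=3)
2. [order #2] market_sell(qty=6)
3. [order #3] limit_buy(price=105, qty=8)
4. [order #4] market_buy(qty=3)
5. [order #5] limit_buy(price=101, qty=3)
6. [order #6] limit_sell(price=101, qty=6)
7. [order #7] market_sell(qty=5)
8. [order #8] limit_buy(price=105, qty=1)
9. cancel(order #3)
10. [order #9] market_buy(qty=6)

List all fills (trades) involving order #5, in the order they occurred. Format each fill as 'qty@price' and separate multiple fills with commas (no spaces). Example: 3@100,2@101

Answer: 1@101,2@101

Derivation:
After op 1 [order #1] limit_sell(price=99, qty=3): fills=none; bids=[-] asks=[#1:3@99]
After op 2 [order #2] market_sell(qty=6): fills=none; bids=[-] asks=[#1:3@99]
After op 3 [order #3] limit_buy(price=105, qty=8): fills=#3x#1:3@99; bids=[#3:5@105] asks=[-]
After op 4 [order #4] market_buy(qty=3): fills=none; bids=[#3:5@105] asks=[-]
After op 5 [order #5] limit_buy(price=101, qty=3): fills=none; bids=[#3:5@105 #5:3@101] asks=[-]
After op 6 [order #6] limit_sell(price=101, qty=6): fills=#3x#6:5@105 #5x#6:1@101; bids=[#5:2@101] asks=[-]
After op 7 [order #7] market_sell(qty=5): fills=#5x#7:2@101; bids=[-] asks=[-]
After op 8 [order #8] limit_buy(price=105, qty=1): fills=none; bids=[#8:1@105] asks=[-]
After op 9 cancel(order #3): fills=none; bids=[#8:1@105] asks=[-]
After op 10 [order #9] market_buy(qty=6): fills=none; bids=[#8:1@105] asks=[-]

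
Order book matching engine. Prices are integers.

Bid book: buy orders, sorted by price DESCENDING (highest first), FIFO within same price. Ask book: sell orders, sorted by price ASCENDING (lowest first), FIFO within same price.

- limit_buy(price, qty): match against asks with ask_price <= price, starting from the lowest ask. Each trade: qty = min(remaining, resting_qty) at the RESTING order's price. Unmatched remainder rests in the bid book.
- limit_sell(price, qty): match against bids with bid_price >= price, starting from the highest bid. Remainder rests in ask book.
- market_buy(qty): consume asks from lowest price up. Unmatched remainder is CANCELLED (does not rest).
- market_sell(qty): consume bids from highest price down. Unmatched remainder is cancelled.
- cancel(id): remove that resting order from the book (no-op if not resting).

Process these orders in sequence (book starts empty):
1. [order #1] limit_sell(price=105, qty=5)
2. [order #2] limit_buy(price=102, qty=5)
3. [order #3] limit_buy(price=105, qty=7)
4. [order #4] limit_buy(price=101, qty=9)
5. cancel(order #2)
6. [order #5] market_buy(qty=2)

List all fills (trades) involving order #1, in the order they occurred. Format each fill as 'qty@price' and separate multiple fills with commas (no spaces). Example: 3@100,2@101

Answer: 5@105

Derivation:
After op 1 [order #1] limit_sell(price=105, qty=5): fills=none; bids=[-] asks=[#1:5@105]
After op 2 [order #2] limit_buy(price=102, qty=5): fills=none; bids=[#2:5@102] asks=[#1:5@105]
After op 3 [order #3] limit_buy(price=105, qty=7): fills=#3x#1:5@105; bids=[#3:2@105 #2:5@102] asks=[-]
After op 4 [order #4] limit_buy(price=101, qty=9): fills=none; bids=[#3:2@105 #2:5@102 #4:9@101] asks=[-]
After op 5 cancel(order #2): fills=none; bids=[#3:2@105 #4:9@101] asks=[-]
After op 6 [order #5] market_buy(qty=2): fills=none; bids=[#3:2@105 #4:9@101] asks=[-]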